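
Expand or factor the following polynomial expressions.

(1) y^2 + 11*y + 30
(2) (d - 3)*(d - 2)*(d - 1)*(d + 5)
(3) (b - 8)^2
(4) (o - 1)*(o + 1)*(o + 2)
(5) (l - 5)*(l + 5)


(1) = (y + 5)*(y + 6)
(2) = d^4 - d^3 - 19*d^2 + 49*d - 30
(3) = b^2 - 16*b + 64
(4) = o^3 + 2*o^2 - o - 2
(5) = l^2 - 25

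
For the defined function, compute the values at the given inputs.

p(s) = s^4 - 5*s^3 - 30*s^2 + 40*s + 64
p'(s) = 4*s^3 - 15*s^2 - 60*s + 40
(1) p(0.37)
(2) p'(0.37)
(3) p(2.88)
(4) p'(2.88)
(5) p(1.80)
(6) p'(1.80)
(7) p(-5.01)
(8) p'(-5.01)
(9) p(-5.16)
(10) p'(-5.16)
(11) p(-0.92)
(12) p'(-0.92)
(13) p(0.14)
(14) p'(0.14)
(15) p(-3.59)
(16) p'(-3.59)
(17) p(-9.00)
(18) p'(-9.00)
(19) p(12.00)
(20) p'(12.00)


(1) = 74.46
(2) = 15.95
(3) = -120.27
(4) = -161.66
(5) = 20.14
(6) = -93.27
(7) = 369.37
(8) = -538.91
(9) = 454.70
(10) = -599.34
(11) = 6.42
(12) = 79.39
(13) = 69.00
(14) = 31.32
(15) = -68.80
(16) = -122.99
(17) = 7480.00
(18) = -3551.00
(19) = 8320.00
(20) = 4072.00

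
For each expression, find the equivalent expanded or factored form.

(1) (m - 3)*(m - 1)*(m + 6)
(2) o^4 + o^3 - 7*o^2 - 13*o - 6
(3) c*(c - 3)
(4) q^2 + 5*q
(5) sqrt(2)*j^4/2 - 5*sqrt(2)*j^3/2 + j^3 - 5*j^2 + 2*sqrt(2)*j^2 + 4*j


(1) = m^3 + 2*m^2 - 21*m + 18
(2) = (o - 3)*(o + 1)^2*(o + 2)
(3) = c^2 - 3*c
(4) = q*(q + 5)
(5) = j*(j - 4)*(j - 1)*(sqrt(2)*j/2 + 1)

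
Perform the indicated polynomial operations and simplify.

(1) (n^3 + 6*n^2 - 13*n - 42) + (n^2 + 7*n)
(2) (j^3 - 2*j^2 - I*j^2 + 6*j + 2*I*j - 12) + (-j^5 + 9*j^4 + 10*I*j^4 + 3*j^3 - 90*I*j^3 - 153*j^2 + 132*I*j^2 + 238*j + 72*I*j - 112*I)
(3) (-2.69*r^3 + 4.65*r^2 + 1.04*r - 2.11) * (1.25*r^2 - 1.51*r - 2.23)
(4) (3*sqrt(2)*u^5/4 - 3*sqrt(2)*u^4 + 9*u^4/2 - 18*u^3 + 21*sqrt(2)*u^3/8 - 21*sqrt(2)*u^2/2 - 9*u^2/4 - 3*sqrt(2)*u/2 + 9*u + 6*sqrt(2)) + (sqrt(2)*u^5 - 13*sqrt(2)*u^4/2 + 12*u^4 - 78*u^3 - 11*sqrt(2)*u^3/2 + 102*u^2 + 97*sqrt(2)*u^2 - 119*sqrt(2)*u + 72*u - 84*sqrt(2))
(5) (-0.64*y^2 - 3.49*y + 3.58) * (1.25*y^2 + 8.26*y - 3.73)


(1) = n^3 + 7*n^2 - 6*n - 42
(2) = -j^5 + 9*j^4 + 10*I*j^4 + 4*j^3 - 90*I*j^3 - 155*j^2 + 131*I*j^2 + 244*j + 74*I*j - 12 - 112*I
(3) = -3.3625*r^5 + 9.8744*r^4 + 0.2772*r^3 - 14.5774*r^2 + 0.8669*r + 4.7053
(4) = 7*sqrt(2)*u^5/4 - 19*sqrt(2)*u^4/2 + 33*u^4/2 - 96*u^3 - 23*sqrt(2)*u^3/8 + 399*u^2/4 + 173*sqrt(2)*u^2/2 - 241*sqrt(2)*u/2 + 81*u - 78*sqrt(2)
(5) = -0.8*y^4 - 9.6489*y^3 - 21.9652*y^2 + 42.5885*y - 13.3534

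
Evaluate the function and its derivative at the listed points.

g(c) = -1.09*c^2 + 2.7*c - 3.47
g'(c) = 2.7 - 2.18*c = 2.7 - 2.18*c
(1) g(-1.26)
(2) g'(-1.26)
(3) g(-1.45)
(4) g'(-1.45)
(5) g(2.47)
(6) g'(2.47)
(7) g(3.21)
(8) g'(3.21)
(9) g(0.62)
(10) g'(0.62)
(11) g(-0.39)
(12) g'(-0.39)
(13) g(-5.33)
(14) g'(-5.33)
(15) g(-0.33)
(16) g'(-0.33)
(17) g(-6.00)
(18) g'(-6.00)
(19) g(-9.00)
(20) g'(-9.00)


(1) = -8.60
(2) = 5.45
(3) = -9.68
(4) = 5.86
(5) = -3.45
(6) = -2.68
(7) = -6.03
(8) = -4.30
(9) = -2.21
(10) = 1.35
(11) = -4.69
(12) = 3.55
(13) = -48.83
(14) = 14.32
(15) = -4.48
(16) = 3.42
(17) = -58.91
(18) = 15.78
(19) = -116.06
(20) = 22.32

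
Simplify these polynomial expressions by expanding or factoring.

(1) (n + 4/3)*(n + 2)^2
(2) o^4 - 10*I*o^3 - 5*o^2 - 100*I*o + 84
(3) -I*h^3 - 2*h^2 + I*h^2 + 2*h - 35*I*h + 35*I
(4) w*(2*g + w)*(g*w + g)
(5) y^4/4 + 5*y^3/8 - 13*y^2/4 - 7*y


(1) = n^3 + 16*n^2/3 + 28*n/3 + 16/3
(2) = (o - 7*I)*(o - 6*I)*(o + I)*(o + 2*I)
(3) = (h - 7*I)*(h + 5*I)*(-I*h + I)
(4) = 2*g^2*w^2 + 2*g^2*w + g*w^3 + g*w^2
(5) = y*(y/4 + 1)*(y - 7/2)*(y + 2)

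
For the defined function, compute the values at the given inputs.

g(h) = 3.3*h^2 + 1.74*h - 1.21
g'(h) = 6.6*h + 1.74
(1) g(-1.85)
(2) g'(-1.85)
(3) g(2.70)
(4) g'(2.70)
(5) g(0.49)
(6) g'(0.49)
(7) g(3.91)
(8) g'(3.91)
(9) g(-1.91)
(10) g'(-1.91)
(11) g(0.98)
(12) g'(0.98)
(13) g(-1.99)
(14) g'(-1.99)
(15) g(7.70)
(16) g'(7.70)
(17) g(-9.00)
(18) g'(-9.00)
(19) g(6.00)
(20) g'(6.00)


(1) = 6.87
(2) = -10.47
(3) = 27.55
(4) = 19.56
(5) = 0.43
(6) = 4.97
(7) = 56.04
(8) = 27.55
(9) = 7.51
(10) = -10.87
(11) = 3.66
(12) = 8.21
(13) = 8.40
(14) = -11.39
(15) = 207.84
(16) = 52.56
(17) = 250.43
(18) = -57.66
(19) = 128.03
(20) = 41.34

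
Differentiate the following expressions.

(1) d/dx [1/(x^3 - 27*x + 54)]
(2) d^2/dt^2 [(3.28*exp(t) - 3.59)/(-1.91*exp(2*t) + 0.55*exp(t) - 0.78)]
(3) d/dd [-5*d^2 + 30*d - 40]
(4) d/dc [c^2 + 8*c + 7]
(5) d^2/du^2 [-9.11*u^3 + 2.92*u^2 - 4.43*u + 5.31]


(1) = 3*(9 - x^2)/(x^3 - 27*x + 54)^2
(2) = (-11.965768*exp(4*t) + 48.941076*exp(3*t) + 18.005379*exp(2*t) - 21.714673*exp(t) - 0.455442)*exp(t)/(6.967871*exp(6*t) - 6.019365*exp(5*t) + 10.269879*exp(4*t) - 5.082715*exp(3*t) + 4.193982*exp(2*t) - 1.00386*exp(t) + 0.474552)
(3) = 30 - 10*d
(4) = 2*c + 8
(5) = 5.84 - 54.66*u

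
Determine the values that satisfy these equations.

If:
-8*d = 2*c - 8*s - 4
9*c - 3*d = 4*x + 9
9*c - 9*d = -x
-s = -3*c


Then:
c = -38/83
d = -63/83
s = -114/83
x = -225/83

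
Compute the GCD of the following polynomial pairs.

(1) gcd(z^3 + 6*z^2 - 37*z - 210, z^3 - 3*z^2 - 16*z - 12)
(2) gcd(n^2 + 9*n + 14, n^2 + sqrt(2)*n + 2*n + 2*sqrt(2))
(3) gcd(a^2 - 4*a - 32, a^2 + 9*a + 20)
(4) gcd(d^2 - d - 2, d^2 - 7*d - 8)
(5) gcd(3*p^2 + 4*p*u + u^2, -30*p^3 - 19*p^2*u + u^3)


(1) = z - 6
(2) = gcd((n + 2)*(n + 7), (n + 2)*(n + sqrt(2))) = n + 2
(3) = gcd((a - 8)*(a + 4), (a + 4)*(a + 5)) = a + 4
(4) = gcd((d - 2)*(d + 1), (d - 8)*(d + 1)) = d + 1
(5) = 3*p + u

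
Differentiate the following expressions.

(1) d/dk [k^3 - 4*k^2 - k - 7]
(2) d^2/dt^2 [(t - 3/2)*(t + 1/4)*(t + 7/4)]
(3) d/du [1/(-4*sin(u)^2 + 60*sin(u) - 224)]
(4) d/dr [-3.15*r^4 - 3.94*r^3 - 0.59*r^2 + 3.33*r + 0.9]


(1) = 3*k^2 - 8*k - 1
(2) = 6*t + 1
(3) = (2*sin(u) - 15)*cos(u)/(4*(sin(u)^2 - 15*sin(u) + 56)^2)
(4) = -12.6*r^3 - 11.82*r^2 - 1.18*r + 3.33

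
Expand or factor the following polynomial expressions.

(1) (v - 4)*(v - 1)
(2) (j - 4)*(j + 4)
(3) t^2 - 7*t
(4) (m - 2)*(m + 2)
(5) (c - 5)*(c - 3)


(1) = v^2 - 5*v + 4
(2) = j^2 - 16
(3) = t*(t - 7)
(4) = m^2 - 4
(5) = c^2 - 8*c + 15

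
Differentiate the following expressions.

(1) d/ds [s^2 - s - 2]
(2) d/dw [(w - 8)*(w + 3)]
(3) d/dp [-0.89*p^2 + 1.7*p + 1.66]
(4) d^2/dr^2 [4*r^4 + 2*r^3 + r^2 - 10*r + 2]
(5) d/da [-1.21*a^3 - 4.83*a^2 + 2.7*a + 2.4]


(1) = 2*s - 1
(2) = 2*w - 5
(3) = 1.7 - 1.78*p
(4) = 48*r^2 + 12*r + 2
(5) = -3.63*a^2 - 9.66*a + 2.7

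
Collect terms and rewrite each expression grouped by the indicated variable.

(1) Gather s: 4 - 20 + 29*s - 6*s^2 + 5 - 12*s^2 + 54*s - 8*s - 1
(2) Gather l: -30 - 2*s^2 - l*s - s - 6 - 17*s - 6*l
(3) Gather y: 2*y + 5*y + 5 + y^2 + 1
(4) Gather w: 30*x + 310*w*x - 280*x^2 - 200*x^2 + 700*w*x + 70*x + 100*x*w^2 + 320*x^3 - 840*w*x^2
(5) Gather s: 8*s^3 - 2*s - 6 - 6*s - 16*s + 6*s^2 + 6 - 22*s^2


(1) = -18*s^2 + 75*s - 12
(2) = l*(-s - 6) - 2*s^2 - 18*s - 36
(3) = y^2 + 7*y + 6
(4) = 100*w^2*x + w*(-840*x^2 + 1010*x) + 320*x^3 - 480*x^2 + 100*x
(5) = 8*s^3 - 16*s^2 - 24*s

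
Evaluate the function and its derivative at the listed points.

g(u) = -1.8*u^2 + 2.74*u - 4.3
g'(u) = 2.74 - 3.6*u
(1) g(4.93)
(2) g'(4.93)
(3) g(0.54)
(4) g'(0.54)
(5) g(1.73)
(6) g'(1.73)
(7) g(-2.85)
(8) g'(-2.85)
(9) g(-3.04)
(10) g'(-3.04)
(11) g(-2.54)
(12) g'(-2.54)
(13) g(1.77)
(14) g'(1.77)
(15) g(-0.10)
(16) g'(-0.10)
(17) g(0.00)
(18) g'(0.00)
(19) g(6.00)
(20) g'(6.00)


(1) = -34.54
(2) = -15.01
(3) = -3.35
(4) = 0.80
(5) = -4.95
(6) = -3.49
(7) = -26.73
(8) = 13.00
(9) = -29.26
(10) = 13.68
(11) = -22.87
(12) = 11.88
(13) = -5.09
(14) = -3.63
(15) = -4.59
(16) = 3.10
(17) = -4.30
(18) = 2.74
(19) = -52.66
(20) = -18.86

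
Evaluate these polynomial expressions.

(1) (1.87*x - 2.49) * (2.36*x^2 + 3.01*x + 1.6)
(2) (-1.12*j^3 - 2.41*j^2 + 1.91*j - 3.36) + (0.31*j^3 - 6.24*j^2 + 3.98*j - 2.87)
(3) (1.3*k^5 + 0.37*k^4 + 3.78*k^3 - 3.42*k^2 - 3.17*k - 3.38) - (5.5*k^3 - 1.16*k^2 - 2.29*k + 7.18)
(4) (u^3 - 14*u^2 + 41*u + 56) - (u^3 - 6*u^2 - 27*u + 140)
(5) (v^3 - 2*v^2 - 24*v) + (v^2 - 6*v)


(1) = 4.4132*x^3 - 0.2477*x^2 - 4.5029*x - 3.984
(2) = -0.81*j^3 - 8.65*j^2 + 5.89*j - 6.23
(3) = 1.3*k^5 + 0.37*k^4 - 1.72*k^3 - 2.26*k^2 - 0.88*k - 10.56
(4) = -8*u^2 + 68*u - 84
(5) = v^3 - v^2 - 30*v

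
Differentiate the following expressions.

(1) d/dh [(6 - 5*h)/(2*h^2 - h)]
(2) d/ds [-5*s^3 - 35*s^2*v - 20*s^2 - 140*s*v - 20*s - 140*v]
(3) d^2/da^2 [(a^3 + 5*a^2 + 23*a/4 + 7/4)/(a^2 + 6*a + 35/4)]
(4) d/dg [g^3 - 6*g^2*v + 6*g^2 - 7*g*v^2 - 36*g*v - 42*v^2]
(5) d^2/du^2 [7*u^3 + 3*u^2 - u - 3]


(1) = 2*(5*h^2 - 12*h + 3)/(h^2*(4*h^2 - 4*h + 1))
(2) = -15*s^2 - 70*s*v - 40*s - 140*v - 20
(3) = 48/(8*a^3 + 60*a^2 + 150*a + 125)
(4) = 3*g^2 - 12*g*v + 12*g - 7*v^2 - 36*v
(5) = 42*u + 6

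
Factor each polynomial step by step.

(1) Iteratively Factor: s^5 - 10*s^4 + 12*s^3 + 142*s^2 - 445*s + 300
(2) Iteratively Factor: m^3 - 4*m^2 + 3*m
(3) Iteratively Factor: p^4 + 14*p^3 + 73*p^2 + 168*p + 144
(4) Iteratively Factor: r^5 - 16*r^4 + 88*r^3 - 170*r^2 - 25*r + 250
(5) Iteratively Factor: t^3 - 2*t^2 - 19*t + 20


(1) = (s - 3)*(s^4 - 7*s^3 - 9*s^2 + 115*s - 100) = (s - 5)*(s - 3)*(s^3 - 2*s^2 - 19*s + 20) = (s - 5)^2*(s - 3)*(s^2 + 3*s - 4) = (s - 5)^2*(s - 3)*(s - 1)*(s + 4)
(2) = (m - 3)*(m^2 - m) = (m - 3)*(m - 1)*(m)
(3) = (p + 3)*(p^3 + 11*p^2 + 40*p + 48) = (p + 3)*(p + 4)*(p^2 + 7*p + 12) = (p + 3)*(p + 4)^2*(p + 3)
(4) = (r - 5)*(r^4 - 11*r^3 + 33*r^2 - 5*r - 50) = (r - 5)^2*(r^3 - 6*r^2 + 3*r + 10) = (r - 5)^2*(r + 1)*(r^2 - 7*r + 10) = (r - 5)^2*(r - 2)*(r + 1)*(r - 5)
(5) = (t + 4)*(t^2 - 6*t + 5) = (t - 1)*(t + 4)*(t - 5)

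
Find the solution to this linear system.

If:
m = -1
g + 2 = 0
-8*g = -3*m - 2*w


Then:
g = -2
m = -1
w = -13/2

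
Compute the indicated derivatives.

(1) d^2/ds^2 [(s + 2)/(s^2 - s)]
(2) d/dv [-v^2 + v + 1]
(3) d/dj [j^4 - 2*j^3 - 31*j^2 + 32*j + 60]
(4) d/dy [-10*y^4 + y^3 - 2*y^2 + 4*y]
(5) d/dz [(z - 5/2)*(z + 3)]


(1) = 2*(s^3 + 6*s^2 - 6*s + 2)/(s^3*(s^3 - 3*s^2 + 3*s - 1))
(2) = 1 - 2*v
(3) = 4*j^3 - 6*j^2 - 62*j + 32
(4) = -40*y^3 + 3*y^2 - 4*y + 4
(5) = 2*z + 1/2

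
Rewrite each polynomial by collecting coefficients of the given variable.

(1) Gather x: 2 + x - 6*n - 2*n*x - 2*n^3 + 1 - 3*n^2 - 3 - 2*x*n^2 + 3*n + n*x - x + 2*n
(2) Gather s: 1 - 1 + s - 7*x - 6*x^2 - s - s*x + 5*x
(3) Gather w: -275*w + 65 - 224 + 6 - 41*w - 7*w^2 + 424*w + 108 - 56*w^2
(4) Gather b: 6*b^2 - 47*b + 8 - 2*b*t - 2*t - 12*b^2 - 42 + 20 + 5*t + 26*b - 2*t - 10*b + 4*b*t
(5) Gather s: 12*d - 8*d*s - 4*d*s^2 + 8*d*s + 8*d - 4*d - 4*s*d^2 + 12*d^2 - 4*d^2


(1) = -2*n^3 - 3*n^2 - n + x*(-2*n^2 - n)
(2) = -s*x - 6*x^2 - 2*x
(3) = -63*w^2 + 108*w - 45
(4) = -6*b^2 + b*(2*t - 31) + t - 14
(5) = -4*d^2*s + 8*d^2 - 4*d*s^2 + 16*d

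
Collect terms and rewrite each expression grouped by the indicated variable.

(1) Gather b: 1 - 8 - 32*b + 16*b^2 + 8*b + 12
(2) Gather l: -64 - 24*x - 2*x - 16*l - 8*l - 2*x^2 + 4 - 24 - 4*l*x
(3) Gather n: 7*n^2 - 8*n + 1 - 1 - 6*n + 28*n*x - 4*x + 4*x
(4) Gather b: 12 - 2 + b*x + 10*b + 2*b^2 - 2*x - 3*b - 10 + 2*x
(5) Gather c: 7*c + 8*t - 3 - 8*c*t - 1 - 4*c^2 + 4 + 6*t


(1) = 16*b^2 - 24*b + 5
(2) = l*(-4*x - 24) - 2*x^2 - 26*x - 84
(3) = 7*n^2 + n*(28*x - 14)
(4) = 2*b^2 + b*(x + 7)
(5) = -4*c^2 + c*(7 - 8*t) + 14*t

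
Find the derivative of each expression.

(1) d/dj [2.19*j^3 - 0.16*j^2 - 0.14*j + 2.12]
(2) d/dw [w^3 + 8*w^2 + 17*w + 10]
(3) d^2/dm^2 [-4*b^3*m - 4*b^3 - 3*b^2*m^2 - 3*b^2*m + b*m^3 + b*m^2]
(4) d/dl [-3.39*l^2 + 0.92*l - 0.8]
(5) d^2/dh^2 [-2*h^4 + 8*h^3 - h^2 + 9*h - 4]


(1) = 6.57*j^2 - 0.32*j - 0.14
(2) = 3*w^2 + 16*w + 17
(3) = 2*b*(-3*b + 3*m + 1)
(4) = 0.92 - 6.78*l
(5) = -24*h^2 + 48*h - 2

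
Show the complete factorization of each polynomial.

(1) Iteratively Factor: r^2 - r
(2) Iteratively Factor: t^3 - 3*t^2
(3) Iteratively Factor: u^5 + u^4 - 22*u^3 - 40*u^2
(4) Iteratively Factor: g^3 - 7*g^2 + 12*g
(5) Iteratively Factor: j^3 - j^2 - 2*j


(1) = (r)*(r - 1)
(2) = (t)*(t^2 - 3*t) = t*(t - 3)*(t)
(3) = (u + 4)*(u^4 - 3*u^3 - 10*u^2) = (u + 2)*(u + 4)*(u^3 - 5*u^2) = u*(u + 2)*(u + 4)*(u^2 - 5*u) = u^2*(u + 2)*(u + 4)*(u - 5)
(4) = (g - 4)*(g^2 - 3*g) = g*(g - 4)*(g - 3)
(5) = (j)*(j^2 - j - 2) = j*(j - 2)*(j + 1)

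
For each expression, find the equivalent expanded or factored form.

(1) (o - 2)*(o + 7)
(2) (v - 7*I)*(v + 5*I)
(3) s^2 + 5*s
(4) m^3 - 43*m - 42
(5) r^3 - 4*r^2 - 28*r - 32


(1) = o^2 + 5*o - 14
(2) = v^2 - 2*I*v + 35
(3) = s*(s + 5)
(4) = (m - 7)*(m + 1)*(m + 6)
(5) = (r - 8)*(r + 2)^2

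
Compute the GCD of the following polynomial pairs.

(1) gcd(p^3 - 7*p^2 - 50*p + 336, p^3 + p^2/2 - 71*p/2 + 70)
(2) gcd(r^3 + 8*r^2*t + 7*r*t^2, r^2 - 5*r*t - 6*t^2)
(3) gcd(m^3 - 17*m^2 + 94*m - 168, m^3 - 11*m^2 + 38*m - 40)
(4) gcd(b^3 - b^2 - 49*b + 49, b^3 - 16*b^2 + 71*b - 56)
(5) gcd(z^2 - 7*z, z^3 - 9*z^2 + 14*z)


(1) = p + 7
(2) = r + t
(3) = gcd((m - 7)*(m - 6)*(m - 4), (m - 5)*(m - 4)*(m - 2)) = m - 4
(4) = gcd((b - 7)*(b - 1)*(b + 7), (b - 8)*(b - 7)*(b - 1)) = b^2 - 8*b + 7
(5) = gcd(z*(z - 7), z*(z - 7)*(z - 2)) = z^2 - 7*z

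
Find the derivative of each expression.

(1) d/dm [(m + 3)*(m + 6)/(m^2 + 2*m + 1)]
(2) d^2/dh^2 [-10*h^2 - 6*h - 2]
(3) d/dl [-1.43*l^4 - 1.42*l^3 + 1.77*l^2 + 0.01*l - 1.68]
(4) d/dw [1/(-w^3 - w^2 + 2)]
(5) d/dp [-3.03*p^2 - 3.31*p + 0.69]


(1) = (-7*m - 27)/(m^3 + 3*m^2 + 3*m + 1)
(2) = -20
(3) = -5.72*l^3 - 4.26*l^2 + 3.54*l + 0.01
(4) = w*(3*w + 2)/(w^3 + w^2 - 2)^2
(5) = -6.06*p - 3.31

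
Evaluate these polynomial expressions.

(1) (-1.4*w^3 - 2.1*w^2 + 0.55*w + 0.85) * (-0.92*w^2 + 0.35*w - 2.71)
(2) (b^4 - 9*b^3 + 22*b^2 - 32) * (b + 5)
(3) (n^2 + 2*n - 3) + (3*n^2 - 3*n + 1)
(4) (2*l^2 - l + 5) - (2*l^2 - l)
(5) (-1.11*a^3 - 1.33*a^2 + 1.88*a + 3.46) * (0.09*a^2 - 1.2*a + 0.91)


(1) = 1.288*w^5 + 1.442*w^4 + 2.553*w^3 + 5.1015*w^2 - 1.193*w - 2.3035
(2) = b^5 - 4*b^4 - 23*b^3 + 110*b^2 - 32*b - 160
(3) = 4*n^2 - n - 2
(4) = 5
(5) = -0.0999*a^5 + 1.2123*a^4 + 0.7551*a^3 - 3.1549*a^2 - 2.4412*a + 3.1486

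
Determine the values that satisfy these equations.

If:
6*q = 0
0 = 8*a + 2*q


Then:
a = 0
q = 0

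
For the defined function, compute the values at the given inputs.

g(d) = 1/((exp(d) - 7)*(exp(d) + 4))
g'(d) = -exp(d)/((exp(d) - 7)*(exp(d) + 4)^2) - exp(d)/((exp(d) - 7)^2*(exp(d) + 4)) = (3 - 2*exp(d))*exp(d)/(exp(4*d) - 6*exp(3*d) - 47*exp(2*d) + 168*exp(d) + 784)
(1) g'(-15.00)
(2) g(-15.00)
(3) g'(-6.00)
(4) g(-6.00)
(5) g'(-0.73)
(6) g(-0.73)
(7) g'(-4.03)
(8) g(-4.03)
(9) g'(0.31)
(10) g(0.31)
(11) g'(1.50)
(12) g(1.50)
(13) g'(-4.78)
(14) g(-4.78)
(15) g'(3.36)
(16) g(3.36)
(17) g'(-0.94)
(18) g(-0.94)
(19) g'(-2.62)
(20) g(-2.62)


(1) = 0.00
(2) = -0.04
(3) = 0.00
(4) = -0.04
(5) = 0.00
(6) = -0.03
(7) = 0.00
(8) = -0.04
(9) = 0.00
(10) = -0.03
(11) = -0.06
(12) = -0.05
(13) = 0.00
(14) = -0.04
(15) = -0.00
(16) = 0.00
(17) = 0.00
(18) = -0.03
(19) = 0.00
(20) = -0.04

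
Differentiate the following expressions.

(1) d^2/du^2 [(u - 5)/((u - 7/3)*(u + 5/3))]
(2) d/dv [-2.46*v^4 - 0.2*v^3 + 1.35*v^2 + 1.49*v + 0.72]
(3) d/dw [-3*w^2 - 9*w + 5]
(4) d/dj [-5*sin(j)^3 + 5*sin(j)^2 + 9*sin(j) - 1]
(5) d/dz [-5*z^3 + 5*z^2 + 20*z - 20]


(1) = 54*(27*u^3 - 405*u^2 + 585*u - 655)/(729*u^6 - 1458*u^5 - 7533*u^4 + 11124*u^3 + 29295*u^2 - 22050*u - 42875)
(2) = -9.84*v^3 - 0.6*v^2 + 2.7*v + 1.49
(3) = -6*w - 9
(4) = (-15*sin(j)^2 + 10*sin(j) + 9)*cos(j)
(5) = -15*z^2 + 10*z + 20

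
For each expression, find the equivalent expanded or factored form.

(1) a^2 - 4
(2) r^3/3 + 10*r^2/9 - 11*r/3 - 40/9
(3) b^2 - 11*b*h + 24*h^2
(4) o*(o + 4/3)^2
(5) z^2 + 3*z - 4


(1) = (a - 2)*(a + 2)
(2) = (r/3 + 1/3)*(r - 8/3)*(r + 5)
(3) = (b - 8*h)*(b - 3*h)
(4) = o^3 + 8*o^2/3 + 16*o/9
(5) = (z - 1)*(z + 4)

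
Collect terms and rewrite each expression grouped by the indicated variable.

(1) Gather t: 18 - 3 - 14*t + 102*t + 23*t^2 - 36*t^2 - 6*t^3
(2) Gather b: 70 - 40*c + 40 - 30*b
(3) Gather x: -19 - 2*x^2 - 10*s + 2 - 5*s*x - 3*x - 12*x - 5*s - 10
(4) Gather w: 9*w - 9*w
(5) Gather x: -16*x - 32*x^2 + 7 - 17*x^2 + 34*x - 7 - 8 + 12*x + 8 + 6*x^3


(1) = -6*t^3 - 13*t^2 + 88*t + 15
(2) = -30*b - 40*c + 110
(3) = -15*s - 2*x^2 + x*(-5*s - 15) - 27
(4) = 0
(5) = 6*x^3 - 49*x^2 + 30*x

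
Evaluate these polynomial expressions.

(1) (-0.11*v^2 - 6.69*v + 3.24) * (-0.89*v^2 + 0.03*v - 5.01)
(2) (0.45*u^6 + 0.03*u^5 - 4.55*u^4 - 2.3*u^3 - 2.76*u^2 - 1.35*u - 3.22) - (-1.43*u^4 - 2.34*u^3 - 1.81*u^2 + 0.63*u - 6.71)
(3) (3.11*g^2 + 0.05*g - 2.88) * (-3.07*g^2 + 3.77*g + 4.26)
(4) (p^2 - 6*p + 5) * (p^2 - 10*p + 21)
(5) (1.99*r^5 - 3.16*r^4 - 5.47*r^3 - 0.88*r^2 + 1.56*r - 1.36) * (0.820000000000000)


(1) = 0.0979*v^4 + 5.9508*v^3 - 2.5332*v^2 + 33.6141*v - 16.2324
(2) = 0.45*u^6 + 0.03*u^5 - 3.12*u^4 + 0.04*u^3 - 0.95*u^2 - 1.98*u + 3.49
(3) = -9.5477*g^4 + 11.5712*g^3 + 22.2787*g^2 - 10.6446*g - 12.2688
(4) = p^4 - 16*p^3 + 86*p^2 - 176*p + 105
(5) = 1.6318*r^5 - 2.5912*r^4 - 4.4854*r^3 - 0.7216*r^2 + 1.2792*r - 1.1152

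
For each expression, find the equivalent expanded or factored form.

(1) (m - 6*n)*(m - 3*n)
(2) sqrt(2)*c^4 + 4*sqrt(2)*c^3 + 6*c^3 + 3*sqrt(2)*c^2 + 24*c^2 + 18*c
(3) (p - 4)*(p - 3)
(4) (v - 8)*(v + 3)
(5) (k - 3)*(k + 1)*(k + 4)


(1) = m^2 - 9*m*n + 18*n^2
(2) = c*(c + 3)*(c + 3*sqrt(2))*(sqrt(2)*c + sqrt(2))
(3) = p^2 - 7*p + 12
(4) = v^2 - 5*v - 24
(5) = k^3 + 2*k^2 - 11*k - 12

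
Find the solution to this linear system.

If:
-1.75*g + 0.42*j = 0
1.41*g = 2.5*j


Then:
g = 0.00
j = 0.00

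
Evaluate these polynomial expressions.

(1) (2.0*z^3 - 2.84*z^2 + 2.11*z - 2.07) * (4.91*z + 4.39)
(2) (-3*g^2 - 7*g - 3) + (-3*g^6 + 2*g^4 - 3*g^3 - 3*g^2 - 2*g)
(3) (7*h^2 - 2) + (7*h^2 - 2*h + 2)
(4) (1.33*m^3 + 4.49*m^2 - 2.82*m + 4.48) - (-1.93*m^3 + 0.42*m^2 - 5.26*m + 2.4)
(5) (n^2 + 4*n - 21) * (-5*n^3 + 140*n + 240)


(1) = 9.82*z^4 - 5.1644*z^3 - 2.1075*z^2 - 0.9008*z - 9.0873
(2) = -3*g^6 + 2*g^4 - 3*g^3 - 6*g^2 - 9*g - 3
(3) = 14*h^2 - 2*h
(4) = 3.26*m^3 + 4.07*m^2 + 2.44*m + 2.08
(5) = -5*n^5 - 20*n^4 + 245*n^3 + 800*n^2 - 1980*n - 5040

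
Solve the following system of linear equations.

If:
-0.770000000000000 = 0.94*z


Then:
z = -0.82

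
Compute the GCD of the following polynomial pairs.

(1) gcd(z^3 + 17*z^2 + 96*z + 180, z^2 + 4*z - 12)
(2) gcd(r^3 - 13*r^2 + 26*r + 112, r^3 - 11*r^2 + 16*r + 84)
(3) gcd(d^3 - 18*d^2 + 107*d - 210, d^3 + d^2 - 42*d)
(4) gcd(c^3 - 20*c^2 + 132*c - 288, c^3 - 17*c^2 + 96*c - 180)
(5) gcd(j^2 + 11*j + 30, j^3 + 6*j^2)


(1) = z + 6
(2) = r^2 - 5*r - 14
(3) = gcd((d - 7)*(d - 6)*(d - 5), d*(d - 6)*(d + 7)) = d - 6
(4) = c^2 - 12*c + 36
(5) = gcd((j + 5)*(j + 6), j^2*(j + 6)) = j + 6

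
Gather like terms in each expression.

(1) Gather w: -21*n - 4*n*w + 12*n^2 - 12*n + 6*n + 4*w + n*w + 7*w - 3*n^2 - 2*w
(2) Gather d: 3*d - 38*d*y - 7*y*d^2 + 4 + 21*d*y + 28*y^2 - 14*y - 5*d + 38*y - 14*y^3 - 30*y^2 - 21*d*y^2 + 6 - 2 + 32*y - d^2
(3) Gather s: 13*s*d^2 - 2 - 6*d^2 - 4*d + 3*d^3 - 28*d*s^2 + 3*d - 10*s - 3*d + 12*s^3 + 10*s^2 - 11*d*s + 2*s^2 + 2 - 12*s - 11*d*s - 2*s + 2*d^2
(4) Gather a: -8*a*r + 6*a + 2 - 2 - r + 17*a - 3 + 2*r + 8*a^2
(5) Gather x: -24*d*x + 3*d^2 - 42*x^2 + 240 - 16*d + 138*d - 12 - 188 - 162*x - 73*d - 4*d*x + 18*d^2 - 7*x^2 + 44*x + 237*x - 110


(1) = 9*n^2 - 27*n + w*(9 - 3*n)
(2) = d^2*(-7*y - 1) + d*(-21*y^2 - 17*y - 2) - 14*y^3 - 2*y^2 + 56*y + 8
(3) = 3*d^3 - 4*d^2 - 4*d + 12*s^3 + s^2*(12 - 28*d) + s*(13*d^2 - 22*d - 24)
(4) = 8*a^2 + a*(23 - 8*r) + r - 3
(5) = 21*d^2 + 49*d - 49*x^2 + x*(119 - 28*d) - 70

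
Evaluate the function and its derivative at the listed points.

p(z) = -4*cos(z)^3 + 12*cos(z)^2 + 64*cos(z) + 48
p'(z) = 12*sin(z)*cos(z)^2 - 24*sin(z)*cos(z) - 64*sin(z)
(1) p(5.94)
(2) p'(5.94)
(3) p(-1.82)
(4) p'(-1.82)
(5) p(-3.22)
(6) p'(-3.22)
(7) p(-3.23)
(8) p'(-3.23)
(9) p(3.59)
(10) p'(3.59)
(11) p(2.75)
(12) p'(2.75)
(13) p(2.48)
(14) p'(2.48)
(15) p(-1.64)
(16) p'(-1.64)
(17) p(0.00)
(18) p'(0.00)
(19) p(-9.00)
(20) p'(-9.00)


(1) = 115.57
(2) = 25.56
(3) = 33.01
(4) = 55.58
(5) = 0.09
(6) = -2.20
(7) = 0.11
(8) = -2.49
(9) = 3.00
(10) = 14.15
(11) = 2.26
(12) = -12.05
(13) = 6.94
(14) = -23.10
(15) = 43.63
(16) = 62.13
(17) = 120.00
(18) = 0.00
(19) = 2.68
(20) = 13.26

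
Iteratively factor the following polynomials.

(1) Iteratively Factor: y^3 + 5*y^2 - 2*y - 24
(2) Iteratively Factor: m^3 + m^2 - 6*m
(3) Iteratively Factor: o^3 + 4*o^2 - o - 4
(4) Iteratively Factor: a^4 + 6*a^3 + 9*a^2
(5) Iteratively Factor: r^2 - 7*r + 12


(1) = (y + 4)*(y^2 + y - 6) = (y + 3)*(y + 4)*(y - 2)
(2) = (m)*(m^2 + m - 6) = m*(m + 3)*(m - 2)
(3) = (o - 1)*(o^2 + 5*o + 4) = (o - 1)*(o + 4)*(o + 1)
(4) = (a)*(a^3 + 6*a^2 + 9*a) = a*(a + 3)*(a^2 + 3*a) = a^2*(a + 3)*(a + 3)
(5) = (r - 3)*(r - 4)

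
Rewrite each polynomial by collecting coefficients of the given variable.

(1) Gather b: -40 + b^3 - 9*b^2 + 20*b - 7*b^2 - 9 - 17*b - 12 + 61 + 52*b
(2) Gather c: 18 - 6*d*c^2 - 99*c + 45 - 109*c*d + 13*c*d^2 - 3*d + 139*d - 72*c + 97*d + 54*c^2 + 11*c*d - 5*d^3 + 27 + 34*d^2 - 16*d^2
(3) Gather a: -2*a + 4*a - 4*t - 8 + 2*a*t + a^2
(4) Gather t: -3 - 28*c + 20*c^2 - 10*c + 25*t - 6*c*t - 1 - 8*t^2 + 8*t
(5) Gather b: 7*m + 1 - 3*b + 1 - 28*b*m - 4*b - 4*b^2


(1) = b^3 - 16*b^2 + 55*b
(2) = c^2*(54 - 6*d) + c*(13*d^2 - 98*d - 171) - 5*d^3 + 18*d^2 + 233*d + 90
(3) = a^2 + a*(2*t + 2) - 4*t - 8
(4) = 20*c^2 - 38*c - 8*t^2 + t*(33 - 6*c) - 4
(5) = -4*b^2 + b*(-28*m - 7) + 7*m + 2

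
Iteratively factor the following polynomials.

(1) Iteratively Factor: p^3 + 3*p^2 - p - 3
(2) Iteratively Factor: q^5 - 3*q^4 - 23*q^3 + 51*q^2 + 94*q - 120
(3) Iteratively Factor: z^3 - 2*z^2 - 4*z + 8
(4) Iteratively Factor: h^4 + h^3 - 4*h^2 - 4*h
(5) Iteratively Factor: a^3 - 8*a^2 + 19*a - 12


(1) = (p + 1)*(p^2 + 2*p - 3) = (p - 1)*(p + 1)*(p + 3)
(2) = (q - 5)*(q^4 + 2*q^3 - 13*q^2 - 14*q + 24) = (q - 5)*(q + 2)*(q^3 - 13*q + 12) = (q - 5)*(q + 2)*(q + 4)*(q^2 - 4*q + 3) = (q - 5)*(q - 3)*(q + 2)*(q + 4)*(q - 1)
(3) = (z - 2)*(z^2 - 4) = (z - 2)*(z + 2)*(z - 2)
(4) = (h + 1)*(h^3 - 4*h) = h*(h + 1)*(h^2 - 4) = h*(h - 2)*(h + 1)*(h + 2)
(5) = (a - 1)*(a^2 - 7*a + 12) = (a - 4)*(a - 1)*(a - 3)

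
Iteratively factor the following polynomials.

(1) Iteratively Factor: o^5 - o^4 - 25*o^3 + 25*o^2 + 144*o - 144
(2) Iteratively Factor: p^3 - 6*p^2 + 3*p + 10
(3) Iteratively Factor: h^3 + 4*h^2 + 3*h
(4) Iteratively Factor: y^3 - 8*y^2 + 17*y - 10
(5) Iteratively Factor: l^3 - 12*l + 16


(1) = (o + 4)*(o^4 - 5*o^3 - 5*o^2 + 45*o - 36) = (o - 1)*(o + 4)*(o^3 - 4*o^2 - 9*o + 36) = (o - 4)*(o - 1)*(o + 4)*(o^2 - 9) = (o - 4)*(o - 3)*(o - 1)*(o + 4)*(o + 3)
(2) = (p + 1)*(p^2 - 7*p + 10) = (p - 5)*(p + 1)*(p - 2)
(3) = (h)*(h^2 + 4*h + 3) = h*(h + 3)*(h + 1)
(4) = (y - 5)*(y^2 - 3*y + 2) = (y - 5)*(y - 2)*(y - 1)
(5) = (l + 4)*(l^2 - 4*l + 4) = (l - 2)*(l + 4)*(l - 2)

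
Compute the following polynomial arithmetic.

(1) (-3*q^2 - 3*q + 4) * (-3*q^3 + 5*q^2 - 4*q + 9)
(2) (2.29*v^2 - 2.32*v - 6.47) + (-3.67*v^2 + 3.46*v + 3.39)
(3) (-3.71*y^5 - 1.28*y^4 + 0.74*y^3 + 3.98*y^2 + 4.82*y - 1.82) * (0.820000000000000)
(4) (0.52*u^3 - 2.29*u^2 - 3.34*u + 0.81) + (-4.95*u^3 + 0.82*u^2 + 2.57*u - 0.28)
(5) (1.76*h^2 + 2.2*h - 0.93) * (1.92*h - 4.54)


(1) = 9*q^5 - 6*q^4 - 15*q^3 + 5*q^2 - 43*q + 36
(2) = -1.38*v^2 + 1.14*v - 3.08
(3) = -3.0422*y^5 - 1.0496*y^4 + 0.6068*y^3 + 3.2636*y^2 + 3.9524*y - 1.4924
(4) = -4.43*u^3 - 1.47*u^2 - 0.77*u + 0.53
(5) = 3.3792*h^3 - 3.7664*h^2 - 11.7736*h + 4.2222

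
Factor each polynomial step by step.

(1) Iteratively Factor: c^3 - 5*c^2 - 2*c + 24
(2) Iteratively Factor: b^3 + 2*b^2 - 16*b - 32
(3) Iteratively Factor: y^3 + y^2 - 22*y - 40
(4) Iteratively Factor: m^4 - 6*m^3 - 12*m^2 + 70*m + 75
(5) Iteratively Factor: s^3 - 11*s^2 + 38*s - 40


(1) = (c - 3)*(c^2 - 2*c - 8) = (c - 3)*(c + 2)*(c - 4)
(2) = (b + 4)*(b^2 - 2*b - 8) = (b - 4)*(b + 4)*(b + 2)
(3) = (y + 2)*(y^2 - y - 20) = (y + 2)*(y + 4)*(y - 5)
(4) = (m - 5)*(m^3 - m^2 - 17*m - 15) = (m - 5)^2*(m^2 + 4*m + 3) = (m - 5)^2*(m + 3)*(m + 1)
(5) = (s - 4)*(s^2 - 7*s + 10) = (s - 5)*(s - 4)*(s - 2)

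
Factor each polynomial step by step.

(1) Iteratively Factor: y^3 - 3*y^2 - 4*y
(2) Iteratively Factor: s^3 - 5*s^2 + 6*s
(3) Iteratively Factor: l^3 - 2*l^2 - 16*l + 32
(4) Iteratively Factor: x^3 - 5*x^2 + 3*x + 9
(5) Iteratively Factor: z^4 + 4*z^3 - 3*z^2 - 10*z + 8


(1) = (y)*(y^2 - 3*y - 4) = y*(y - 4)*(y + 1)
(2) = (s)*(s^2 - 5*s + 6) = s*(s - 2)*(s - 3)
(3) = (l - 4)*(l^2 + 2*l - 8) = (l - 4)*(l + 4)*(l - 2)
(4) = (x - 3)*(x^2 - 2*x - 3) = (x - 3)*(x + 1)*(x - 3)
(5) = (z + 4)*(z^3 - 3*z + 2) = (z - 1)*(z + 4)*(z^2 + z - 2) = (z - 1)*(z + 2)*(z + 4)*(z - 1)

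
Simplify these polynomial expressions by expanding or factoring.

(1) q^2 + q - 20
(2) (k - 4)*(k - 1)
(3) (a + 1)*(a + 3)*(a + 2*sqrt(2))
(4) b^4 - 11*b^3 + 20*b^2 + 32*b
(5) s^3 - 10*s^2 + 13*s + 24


(1) = (q - 4)*(q + 5)
(2) = k^2 - 5*k + 4
(3) = a^3 + 2*sqrt(2)*a^2 + 4*a^2 + 3*a + 8*sqrt(2)*a + 6*sqrt(2)
(4) = b*(b - 8)*(b - 4)*(b + 1)
(5) = (s - 8)*(s - 3)*(s + 1)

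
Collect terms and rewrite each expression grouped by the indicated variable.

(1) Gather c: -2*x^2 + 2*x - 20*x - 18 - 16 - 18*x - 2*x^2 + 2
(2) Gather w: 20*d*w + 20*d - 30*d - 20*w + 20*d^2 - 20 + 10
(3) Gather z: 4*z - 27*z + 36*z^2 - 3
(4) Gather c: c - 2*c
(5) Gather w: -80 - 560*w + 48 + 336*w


(1) = -4*x^2 - 36*x - 32
(2) = 20*d^2 - 10*d + w*(20*d - 20) - 10
(3) = 36*z^2 - 23*z - 3
(4) = -c
(5) = -224*w - 32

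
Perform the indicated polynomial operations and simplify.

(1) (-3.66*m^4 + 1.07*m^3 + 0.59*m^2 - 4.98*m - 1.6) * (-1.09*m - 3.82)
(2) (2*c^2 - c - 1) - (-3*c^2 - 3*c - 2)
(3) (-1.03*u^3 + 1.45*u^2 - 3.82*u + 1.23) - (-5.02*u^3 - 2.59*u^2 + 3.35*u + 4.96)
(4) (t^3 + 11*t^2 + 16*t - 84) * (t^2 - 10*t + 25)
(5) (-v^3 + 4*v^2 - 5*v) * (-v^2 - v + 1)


(1) = 3.9894*m^5 + 12.8149*m^4 - 4.7305*m^3 + 3.1744*m^2 + 20.7676*m + 6.112
(2) = 5*c^2 + 2*c + 1
(3) = 3.99*u^3 + 4.04*u^2 - 7.17*u - 3.73
(4) = t^5 + t^4 - 69*t^3 + 31*t^2 + 1240*t - 2100
(5) = v^5 - 3*v^4 + 9*v^2 - 5*v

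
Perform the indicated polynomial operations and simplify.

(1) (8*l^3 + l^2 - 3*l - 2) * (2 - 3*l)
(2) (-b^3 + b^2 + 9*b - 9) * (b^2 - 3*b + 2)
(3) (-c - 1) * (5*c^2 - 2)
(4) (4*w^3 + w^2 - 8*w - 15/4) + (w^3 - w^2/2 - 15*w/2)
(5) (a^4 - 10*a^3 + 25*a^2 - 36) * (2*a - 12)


(1) = -24*l^4 + 13*l^3 + 11*l^2 - 4
(2) = -b^5 + 4*b^4 + 4*b^3 - 34*b^2 + 45*b - 18
(3) = -5*c^3 - 5*c^2 + 2*c + 2
(4) = 5*w^3 + w^2/2 - 31*w/2 - 15/4
(5) = 2*a^5 - 32*a^4 + 170*a^3 - 300*a^2 - 72*a + 432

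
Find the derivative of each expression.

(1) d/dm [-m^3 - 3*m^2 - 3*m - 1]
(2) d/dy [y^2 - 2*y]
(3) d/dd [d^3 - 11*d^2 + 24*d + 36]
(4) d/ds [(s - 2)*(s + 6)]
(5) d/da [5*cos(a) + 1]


(1) = -3*m^2 - 6*m - 3
(2) = 2*y - 2
(3) = 3*d^2 - 22*d + 24
(4) = 2*s + 4
(5) = -5*sin(a)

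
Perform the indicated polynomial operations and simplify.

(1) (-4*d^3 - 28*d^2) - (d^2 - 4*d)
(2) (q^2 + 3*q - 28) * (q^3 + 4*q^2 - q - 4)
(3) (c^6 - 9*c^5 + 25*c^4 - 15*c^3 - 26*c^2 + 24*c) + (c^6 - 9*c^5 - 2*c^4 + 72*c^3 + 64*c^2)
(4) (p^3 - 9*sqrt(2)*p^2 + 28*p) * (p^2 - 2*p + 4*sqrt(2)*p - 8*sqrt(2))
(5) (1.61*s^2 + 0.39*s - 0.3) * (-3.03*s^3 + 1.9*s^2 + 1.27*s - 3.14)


(1) = -4*d^3 - 29*d^2 + 4*d
(2) = q^5 + 7*q^4 - 17*q^3 - 119*q^2 + 16*q + 112
(3) = 2*c^6 - 18*c^5 + 23*c^4 + 57*c^3 + 38*c^2 + 24*c
(4) = p^5 - 5*sqrt(2)*p^4 - 2*p^4 - 44*p^3 + 10*sqrt(2)*p^3 + 88*p^2 + 112*sqrt(2)*p^2 - 224*sqrt(2)*p
(5) = -4.8783*s^5 + 1.8773*s^4 + 3.6947*s^3 - 5.1301*s^2 - 1.6056*s + 0.942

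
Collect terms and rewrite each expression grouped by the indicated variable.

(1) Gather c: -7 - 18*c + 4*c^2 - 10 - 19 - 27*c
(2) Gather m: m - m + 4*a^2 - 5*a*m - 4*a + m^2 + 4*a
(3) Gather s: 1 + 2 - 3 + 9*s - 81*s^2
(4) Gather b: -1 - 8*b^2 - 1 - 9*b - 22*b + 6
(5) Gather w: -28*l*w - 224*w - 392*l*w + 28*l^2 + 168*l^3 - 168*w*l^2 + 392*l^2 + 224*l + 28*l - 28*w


(1) = 4*c^2 - 45*c - 36
(2) = 4*a^2 - 5*a*m + m^2
(3) = -81*s^2 + 9*s
(4) = -8*b^2 - 31*b + 4
(5) = 168*l^3 + 420*l^2 + 252*l + w*(-168*l^2 - 420*l - 252)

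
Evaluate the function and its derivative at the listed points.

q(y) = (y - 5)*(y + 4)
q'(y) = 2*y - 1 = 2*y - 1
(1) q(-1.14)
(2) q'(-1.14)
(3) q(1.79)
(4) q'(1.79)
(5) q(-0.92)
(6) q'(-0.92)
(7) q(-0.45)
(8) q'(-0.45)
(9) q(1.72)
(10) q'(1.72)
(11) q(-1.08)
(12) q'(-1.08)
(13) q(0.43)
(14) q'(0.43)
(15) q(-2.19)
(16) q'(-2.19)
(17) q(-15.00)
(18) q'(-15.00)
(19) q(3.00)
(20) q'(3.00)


(1) = -17.56
(2) = -3.28
(3) = -18.59
(4) = 2.58
(5) = -18.23
(6) = -2.84
(7) = -19.35
(8) = -1.90
(9) = -18.76
(10) = 2.44
(11) = -17.75
(12) = -3.16
(13) = -20.25
(14) = -0.14
(15) = -13.01
(16) = -5.38
(17) = 220.00
(18) = -31.00
(19) = -14.00
(20) = 5.00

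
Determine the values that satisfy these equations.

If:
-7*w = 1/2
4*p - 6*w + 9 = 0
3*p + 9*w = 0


Then:
No Solution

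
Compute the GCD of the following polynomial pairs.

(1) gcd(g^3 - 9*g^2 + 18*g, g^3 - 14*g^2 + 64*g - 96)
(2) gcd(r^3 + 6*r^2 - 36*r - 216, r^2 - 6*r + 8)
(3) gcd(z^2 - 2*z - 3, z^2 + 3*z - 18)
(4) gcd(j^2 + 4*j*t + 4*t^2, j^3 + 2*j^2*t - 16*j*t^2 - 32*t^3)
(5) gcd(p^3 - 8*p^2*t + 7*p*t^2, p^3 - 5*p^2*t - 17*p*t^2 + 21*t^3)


(1) = g - 6
(2) = 1
(3) = gcd((z - 3)*(z + 1), (z - 3)*(z + 6)) = z - 3
(4) = j + 2*t
(5) = p^2 - 8*p*t + 7*t^2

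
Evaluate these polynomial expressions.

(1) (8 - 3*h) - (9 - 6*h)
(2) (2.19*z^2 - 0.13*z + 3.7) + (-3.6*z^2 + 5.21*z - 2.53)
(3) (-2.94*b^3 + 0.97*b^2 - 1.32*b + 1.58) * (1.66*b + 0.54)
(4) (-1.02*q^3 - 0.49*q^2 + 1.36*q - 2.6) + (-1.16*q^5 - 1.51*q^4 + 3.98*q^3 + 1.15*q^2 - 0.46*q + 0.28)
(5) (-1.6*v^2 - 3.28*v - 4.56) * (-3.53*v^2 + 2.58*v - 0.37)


(1) = 3*h - 1
(2) = -1.41*z^2 + 5.08*z + 1.17
(3) = -4.8804*b^4 + 0.0226*b^3 - 1.6674*b^2 + 1.91*b + 0.8532
(4) = -1.16*q^5 - 1.51*q^4 + 2.96*q^3 + 0.66*q^2 + 0.9*q - 2.32
(5) = 5.648*v^4 + 7.4504*v^3 + 8.2264*v^2 - 10.5512*v + 1.6872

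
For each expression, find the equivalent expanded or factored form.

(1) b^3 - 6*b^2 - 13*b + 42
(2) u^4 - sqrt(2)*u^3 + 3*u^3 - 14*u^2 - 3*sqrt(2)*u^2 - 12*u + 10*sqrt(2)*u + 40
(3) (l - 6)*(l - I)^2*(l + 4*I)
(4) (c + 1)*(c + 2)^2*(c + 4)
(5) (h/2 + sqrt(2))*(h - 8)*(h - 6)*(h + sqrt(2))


(1) = (b - 7)*(b - 2)*(b + 3)
(2) = (u - 2)*(u + 5)*(u - 2*sqrt(2))*(u + sqrt(2))
(3) = l^4 - 6*l^3 + 2*I*l^3 + 7*l^2 - 12*I*l^2 - 42*l - 4*I*l + 24*I
(4) = c^4 + 9*c^3 + 28*c^2 + 36*c + 16
(5) = h^4/2 - 7*h^3 + 3*sqrt(2)*h^3/2 - 21*sqrt(2)*h^2 + 26*h^2 - 28*h + 72*sqrt(2)*h + 96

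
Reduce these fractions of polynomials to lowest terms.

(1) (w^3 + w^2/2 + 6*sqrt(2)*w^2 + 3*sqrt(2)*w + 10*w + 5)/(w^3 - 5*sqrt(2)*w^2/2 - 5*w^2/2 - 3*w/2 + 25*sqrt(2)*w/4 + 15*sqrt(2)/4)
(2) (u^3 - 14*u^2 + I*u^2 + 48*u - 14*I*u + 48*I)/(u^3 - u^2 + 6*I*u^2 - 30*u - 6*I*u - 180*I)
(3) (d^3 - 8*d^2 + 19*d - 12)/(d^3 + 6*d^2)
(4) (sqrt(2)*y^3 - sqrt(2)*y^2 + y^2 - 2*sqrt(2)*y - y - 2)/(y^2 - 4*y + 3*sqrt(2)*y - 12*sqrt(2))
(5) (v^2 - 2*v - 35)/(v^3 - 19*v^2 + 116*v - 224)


(1) = (8*w^2 + 48*sqrt(2)*w + 80)/(8*w^2 + w*(-20*sqrt(2) - 24) + 60*sqrt(2))
(2) = (u^2 + u*(-8 + I) - 8*I)/(u^2 + u*(5 + 6*I) + 30*I)
(3) = (d^3 - 8*d^2 + 19*d - 12)/(d^3 + 6*d^2)
(4) = (sqrt(2)*y^3 + y^2*(1 - sqrt(2)) + y*(-2*sqrt(2) - 1) - 2)/(y^2 + y*(-4 + 3*sqrt(2)) - 12*sqrt(2))
(5) = (v + 5)/(v^2 - 12*v + 32)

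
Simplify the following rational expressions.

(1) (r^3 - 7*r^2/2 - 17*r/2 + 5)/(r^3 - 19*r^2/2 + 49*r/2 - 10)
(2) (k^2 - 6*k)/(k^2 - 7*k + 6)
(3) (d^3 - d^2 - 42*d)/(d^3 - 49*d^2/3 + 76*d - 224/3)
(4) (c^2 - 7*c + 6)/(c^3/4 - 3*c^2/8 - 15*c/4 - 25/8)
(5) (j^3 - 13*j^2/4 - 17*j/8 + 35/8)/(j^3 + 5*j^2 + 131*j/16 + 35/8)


(1) = (r + 2)/(r - 4)
(2) = k/(k - 1)
(3) = (3*d^2 + 18*d)/(3*d^2 - 28*d + 32)
(4) = (8*c^2 - 56*c + 48)/(2*c^3 - 3*c^2 - 30*c - 25)
(5) = (4*j^2 - 18*j + 14)/(4*j^2 + 15*j + 14)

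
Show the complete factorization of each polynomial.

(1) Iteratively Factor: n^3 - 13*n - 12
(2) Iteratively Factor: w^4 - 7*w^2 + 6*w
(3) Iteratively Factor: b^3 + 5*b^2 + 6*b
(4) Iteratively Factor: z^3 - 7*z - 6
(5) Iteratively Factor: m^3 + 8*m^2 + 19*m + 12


(1) = (n + 3)*(n^2 - 3*n - 4) = (n + 1)*(n + 3)*(n - 4)
(2) = (w - 2)*(w^3 + 2*w^2 - 3*w) = w*(w - 2)*(w^2 + 2*w - 3) = w*(w - 2)*(w + 3)*(w - 1)
(3) = (b)*(b^2 + 5*b + 6) = b*(b + 2)*(b + 3)
(4) = (z + 1)*(z^2 - z - 6) = (z - 3)*(z + 1)*(z + 2)
(5) = (m + 3)*(m^2 + 5*m + 4) = (m + 1)*(m + 3)*(m + 4)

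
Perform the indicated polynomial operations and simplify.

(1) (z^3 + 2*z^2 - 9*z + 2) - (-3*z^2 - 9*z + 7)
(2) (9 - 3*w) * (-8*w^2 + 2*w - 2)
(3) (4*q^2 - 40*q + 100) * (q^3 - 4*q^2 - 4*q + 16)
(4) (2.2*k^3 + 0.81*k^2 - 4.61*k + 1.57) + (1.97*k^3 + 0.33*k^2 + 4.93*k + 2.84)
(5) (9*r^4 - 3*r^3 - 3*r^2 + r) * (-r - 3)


(1) = z^3 + 5*z^2 - 5
(2) = 24*w^3 - 78*w^2 + 24*w - 18
(3) = 4*q^5 - 56*q^4 + 244*q^3 - 176*q^2 - 1040*q + 1600
(4) = 4.17*k^3 + 1.14*k^2 + 0.32*k + 4.41
(5) = -9*r^5 - 24*r^4 + 12*r^3 + 8*r^2 - 3*r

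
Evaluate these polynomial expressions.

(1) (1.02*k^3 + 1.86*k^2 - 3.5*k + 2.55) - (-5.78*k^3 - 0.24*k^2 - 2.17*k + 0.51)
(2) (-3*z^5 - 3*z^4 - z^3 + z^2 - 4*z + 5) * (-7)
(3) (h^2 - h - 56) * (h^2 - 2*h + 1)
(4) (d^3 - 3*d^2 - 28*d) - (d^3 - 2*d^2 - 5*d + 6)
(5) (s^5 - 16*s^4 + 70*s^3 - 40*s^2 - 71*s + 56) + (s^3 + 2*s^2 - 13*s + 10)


(1) = 6.8*k^3 + 2.1*k^2 - 1.33*k + 2.04
(2) = 21*z^5 + 21*z^4 + 7*z^3 - 7*z^2 + 28*z - 35
(3) = h^4 - 3*h^3 - 53*h^2 + 111*h - 56
(4) = -d^2 - 23*d - 6
(5) = s^5 - 16*s^4 + 71*s^3 - 38*s^2 - 84*s + 66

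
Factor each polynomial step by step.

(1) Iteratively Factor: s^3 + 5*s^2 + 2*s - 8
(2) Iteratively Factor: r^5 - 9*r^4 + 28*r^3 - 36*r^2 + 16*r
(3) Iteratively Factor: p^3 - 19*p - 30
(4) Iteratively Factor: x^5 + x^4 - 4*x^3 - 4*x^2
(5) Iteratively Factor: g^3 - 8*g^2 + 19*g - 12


(1) = (s + 4)*(s^2 + s - 2) = (s - 1)*(s + 4)*(s + 2)
(2) = (r - 1)*(r^4 - 8*r^3 + 20*r^2 - 16*r) = (r - 2)*(r - 1)*(r^3 - 6*r^2 + 8*r) = (r - 2)^2*(r - 1)*(r^2 - 4*r) = (r - 4)*(r - 2)^2*(r - 1)*(r)
(3) = (p - 5)*(p^2 + 5*p + 6) = (p - 5)*(p + 2)*(p + 3)
(4) = (x - 2)*(x^4 + 3*x^3 + 2*x^2) = x*(x - 2)*(x^3 + 3*x^2 + 2*x) = x*(x - 2)*(x + 2)*(x^2 + x) = x*(x - 2)*(x + 1)*(x + 2)*(x)
(5) = (g - 1)*(g^2 - 7*g + 12) = (g - 3)*(g - 1)*(g - 4)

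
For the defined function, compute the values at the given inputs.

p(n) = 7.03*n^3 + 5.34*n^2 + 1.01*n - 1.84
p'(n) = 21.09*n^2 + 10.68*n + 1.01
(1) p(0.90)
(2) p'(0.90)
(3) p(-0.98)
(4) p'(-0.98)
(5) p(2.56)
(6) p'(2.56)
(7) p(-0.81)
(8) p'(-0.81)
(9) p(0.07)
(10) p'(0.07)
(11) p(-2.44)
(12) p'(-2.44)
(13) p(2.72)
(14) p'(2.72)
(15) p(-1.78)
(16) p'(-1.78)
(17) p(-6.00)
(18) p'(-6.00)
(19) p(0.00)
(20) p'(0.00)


(1) = 8.52
(2) = 27.70
(3) = -4.32
(4) = 10.80
(5) = 153.69
(6) = 166.57
(7) = -2.89
(8) = 6.20
(9) = -1.74
(10) = 1.86
(11) = -74.64
(12) = 100.51
(13) = 181.88
(14) = 186.09
(15) = -26.37
(16) = 48.82
(17) = -1334.14
(18) = 696.17
(19) = -1.84
(20) = 1.01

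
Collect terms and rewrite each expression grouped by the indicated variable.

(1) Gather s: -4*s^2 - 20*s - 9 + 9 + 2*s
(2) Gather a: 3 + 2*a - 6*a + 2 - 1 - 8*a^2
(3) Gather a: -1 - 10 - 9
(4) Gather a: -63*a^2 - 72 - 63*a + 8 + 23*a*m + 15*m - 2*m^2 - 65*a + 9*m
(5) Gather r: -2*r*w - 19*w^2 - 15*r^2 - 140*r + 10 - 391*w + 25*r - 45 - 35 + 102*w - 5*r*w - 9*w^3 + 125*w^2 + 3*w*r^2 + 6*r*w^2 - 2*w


(1) = -4*s^2 - 18*s
(2) = -8*a^2 - 4*a + 4
(3) = -20
(4) = -63*a^2 + a*(23*m - 128) - 2*m^2 + 24*m - 64
(5) = r^2*(3*w - 15) + r*(6*w^2 - 7*w - 115) - 9*w^3 + 106*w^2 - 291*w - 70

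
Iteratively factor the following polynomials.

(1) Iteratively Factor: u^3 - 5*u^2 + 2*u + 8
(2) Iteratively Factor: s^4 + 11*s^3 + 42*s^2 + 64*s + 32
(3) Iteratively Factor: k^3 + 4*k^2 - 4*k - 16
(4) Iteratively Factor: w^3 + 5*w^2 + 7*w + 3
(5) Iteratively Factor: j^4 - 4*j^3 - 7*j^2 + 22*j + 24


(1) = (u - 4)*(u^2 - u - 2) = (u - 4)*(u - 2)*(u + 1)
(2) = (s + 1)*(s^3 + 10*s^2 + 32*s + 32) = (s + 1)*(s + 2)*(s^2 + 8*s + 16) = (s + 1)*(s + 2)*(s + 4)*(s + 4)
(3) = (k - 2)*(k^2 + 6*k + 8) = (k - 2)*(k + 2)*(k + 4)
(4) = (w + 3)*(w^2 + 2*w + 1) = (w + 1)*(w + 3)*(w + 1)
(5) = (j - 4)*(j^3 - 7*j - 6) = (j - 4)*(j - 3)*(j^2 + 3*j + 2) = (j - 4)*(j - 3)*(j + 2)*(j + 1)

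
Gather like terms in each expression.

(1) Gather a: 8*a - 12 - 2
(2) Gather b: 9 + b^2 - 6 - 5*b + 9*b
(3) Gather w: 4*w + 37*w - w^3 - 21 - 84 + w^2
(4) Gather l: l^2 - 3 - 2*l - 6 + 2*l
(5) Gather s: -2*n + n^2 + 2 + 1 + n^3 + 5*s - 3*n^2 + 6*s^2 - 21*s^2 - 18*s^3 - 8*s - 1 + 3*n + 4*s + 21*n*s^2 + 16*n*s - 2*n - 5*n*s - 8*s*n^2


(1) = 8*a - 14
(2) = b^2 + 4*b + 3
(3) = -w^3 + w^2 + 41*w - 105
(4) = l^2 - 9
(5) = n^3 - 2*n^2 - n - 18*s^3 + s^2*(21*n - 15) + s*(-8*n^2 + 11*n + 1) + 2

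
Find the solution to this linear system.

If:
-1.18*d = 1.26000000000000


Then:
d = -1.07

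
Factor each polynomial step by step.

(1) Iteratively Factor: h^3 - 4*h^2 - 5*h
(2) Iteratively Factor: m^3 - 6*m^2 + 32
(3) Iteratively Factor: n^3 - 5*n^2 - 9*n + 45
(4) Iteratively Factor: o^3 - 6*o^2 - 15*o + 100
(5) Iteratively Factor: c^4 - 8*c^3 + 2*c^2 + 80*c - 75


(1) = (h + 1)*(h^2 - 5*h) = h*(h + 1)*(h - 5)
(2) = (m - 4)*(m^2 - 2*m - 8) = (m - 4)^2*(m + 2)
(3) = (n - 5)*(n^2 - 9) = (n - 5)*(n - 3)*(n + 3)
(4) = (o - 5)*(o^2 - o - 20) = (o - 5)^2*(o + 4)
(5) = (c - 5)*(c^3 - 3*c^2 - 13*c + 15) = (c - 5)*(c - 1)*(c^2 - 2*c - 15) = (c - 5)^2*(c - 1)*(c + 3)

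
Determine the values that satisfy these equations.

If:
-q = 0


Then:
q = 0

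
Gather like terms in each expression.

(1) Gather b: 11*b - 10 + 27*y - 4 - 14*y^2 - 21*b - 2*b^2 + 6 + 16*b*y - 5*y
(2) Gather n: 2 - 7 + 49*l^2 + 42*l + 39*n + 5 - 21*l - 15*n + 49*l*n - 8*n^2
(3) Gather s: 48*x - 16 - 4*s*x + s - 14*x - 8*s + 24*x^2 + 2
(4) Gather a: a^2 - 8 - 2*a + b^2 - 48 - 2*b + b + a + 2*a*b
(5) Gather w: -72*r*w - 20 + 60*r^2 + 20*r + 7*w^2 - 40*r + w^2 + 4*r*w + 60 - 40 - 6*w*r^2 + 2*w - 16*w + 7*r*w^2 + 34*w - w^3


(1) = -2*b^2 + b*(16*y - 10) - 14*y^2 + 22*y - 8
(2) = 49*l^2 + 21*l - 8*n^2 + n*(49*l + 24)
(3) = s*(-4*x - 7) + 24*x^2 + 34*x - 14
(4) = a^2 + a*(2*b - 1) + b^2 - b - 56
(5) = 60*r^2 - 20*r - w^3 + w^2*(7*r + 8) + w*(-6*r^2 - 68*r + 20)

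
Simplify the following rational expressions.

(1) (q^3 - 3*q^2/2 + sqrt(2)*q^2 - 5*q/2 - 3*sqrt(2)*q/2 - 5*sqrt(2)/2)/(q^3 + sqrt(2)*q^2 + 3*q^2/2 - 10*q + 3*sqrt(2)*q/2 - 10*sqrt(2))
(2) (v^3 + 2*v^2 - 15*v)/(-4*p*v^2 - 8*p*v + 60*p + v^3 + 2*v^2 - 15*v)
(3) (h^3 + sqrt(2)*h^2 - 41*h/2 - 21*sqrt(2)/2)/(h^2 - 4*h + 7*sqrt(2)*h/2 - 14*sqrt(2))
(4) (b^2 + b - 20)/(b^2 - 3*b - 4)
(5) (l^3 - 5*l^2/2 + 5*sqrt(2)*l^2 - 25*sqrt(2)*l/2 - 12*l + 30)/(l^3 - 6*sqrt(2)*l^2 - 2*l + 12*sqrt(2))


(1) = (4*q + 4)/(4*q + 16)
(2) = -v/(4*p - v)
(3) = (4*h^2 - 10*sqrt(2)*h - 12)/(4*h - 16)
(4) = (b + 5)/(b + 1)
(5) = (2*l^2 + l*(-5 + 12*sqrt(2)) - 30*sqrt(2))/(2*l^2 - 10*sqrt(2)*l - 24)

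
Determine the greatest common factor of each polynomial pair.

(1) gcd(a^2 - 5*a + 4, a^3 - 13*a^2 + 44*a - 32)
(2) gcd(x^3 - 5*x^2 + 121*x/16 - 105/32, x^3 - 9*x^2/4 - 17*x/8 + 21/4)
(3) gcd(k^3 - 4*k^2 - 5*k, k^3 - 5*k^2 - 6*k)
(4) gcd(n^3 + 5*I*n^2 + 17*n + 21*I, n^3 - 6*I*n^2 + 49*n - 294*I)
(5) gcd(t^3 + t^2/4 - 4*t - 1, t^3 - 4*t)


(1) = a^2 - 5*a + 4
(2) = gcd((x - 5/2)*(x - 7/4)*(x - 3/4), (x - 2)*(x - 7/4)*(x + 3/2)) = x - 7/4
(3) = k^2 + k
(4) = gcd((n - 3*I)*(n + I)*(n + 7*I), (n - 7*I)*(n - 6*I)*(n + 7*I)) = n + 7*I
(5) = t^2 - 4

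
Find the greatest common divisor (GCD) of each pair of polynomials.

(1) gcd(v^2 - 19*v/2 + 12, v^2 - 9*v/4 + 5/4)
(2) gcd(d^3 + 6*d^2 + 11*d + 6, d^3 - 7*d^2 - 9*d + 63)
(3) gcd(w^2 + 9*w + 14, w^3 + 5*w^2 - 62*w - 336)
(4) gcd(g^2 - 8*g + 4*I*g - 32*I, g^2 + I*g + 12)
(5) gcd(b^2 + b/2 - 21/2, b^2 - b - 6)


(1) = 1
(2) = gcd((d + 1)*(d + 2)*(d + 3), (d - 7)*(d - 3)*(d + 3)) = d + 3
(3) = w + 7
(4) = g + 4*I
(5) = gcd((b - 3)*(b + 7/2), (b - 3)*(b + 2)) = b - 3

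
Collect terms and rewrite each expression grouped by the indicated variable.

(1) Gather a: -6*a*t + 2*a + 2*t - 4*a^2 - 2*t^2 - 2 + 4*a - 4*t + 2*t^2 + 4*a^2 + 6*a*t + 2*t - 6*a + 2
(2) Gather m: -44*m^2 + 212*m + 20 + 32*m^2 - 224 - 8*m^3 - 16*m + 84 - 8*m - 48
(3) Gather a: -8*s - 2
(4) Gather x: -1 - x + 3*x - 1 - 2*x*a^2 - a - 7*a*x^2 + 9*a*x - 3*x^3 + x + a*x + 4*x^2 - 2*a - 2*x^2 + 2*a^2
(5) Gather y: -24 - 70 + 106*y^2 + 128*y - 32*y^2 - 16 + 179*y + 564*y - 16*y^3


(1) = 0
(2) = -8*m^3 - 12*m^2 + 188*m - 168
(3) = -8*s - 2
(4) = 2*a^2 - 3*a - 3*x^3 + x^2*(2 - 7*a) + x*(-2*a^2 + 10*a + 3) - 2
(5) = -16*y^3 + 74*y^2 + 871*y - 110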